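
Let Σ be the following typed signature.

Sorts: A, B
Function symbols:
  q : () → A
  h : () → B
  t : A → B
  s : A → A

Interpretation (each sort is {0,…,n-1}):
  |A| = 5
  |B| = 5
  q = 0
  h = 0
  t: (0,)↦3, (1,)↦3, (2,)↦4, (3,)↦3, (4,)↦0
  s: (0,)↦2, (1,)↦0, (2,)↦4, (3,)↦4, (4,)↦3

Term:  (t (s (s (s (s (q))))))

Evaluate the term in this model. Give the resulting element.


  q = 0
  (s (q)) = s(0,) = 2
  (s (s (q))) = s(2,) = 4
  (s (s (s (q)))) = s(4,) = 3
  (s (s (s (s (q))))) = s(3,) = 4
  (t (s (s (s (s (q)))))) = t(4,) = 0

value = 0


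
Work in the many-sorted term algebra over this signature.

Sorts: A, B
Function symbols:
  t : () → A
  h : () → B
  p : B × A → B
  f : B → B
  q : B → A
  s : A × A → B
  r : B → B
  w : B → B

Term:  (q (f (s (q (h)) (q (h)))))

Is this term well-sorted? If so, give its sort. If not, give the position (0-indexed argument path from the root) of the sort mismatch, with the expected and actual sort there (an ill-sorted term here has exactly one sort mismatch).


        (h) : B
      (q (h)) : A
        (h) : B
      (q (h)) : A
    (s (q (h)) (q (h))) : B
  (f (s (q (h)) (q (h)))) : B
(q (f (s (q (h)) (q (h))))) : A

well-sorted; sort = A


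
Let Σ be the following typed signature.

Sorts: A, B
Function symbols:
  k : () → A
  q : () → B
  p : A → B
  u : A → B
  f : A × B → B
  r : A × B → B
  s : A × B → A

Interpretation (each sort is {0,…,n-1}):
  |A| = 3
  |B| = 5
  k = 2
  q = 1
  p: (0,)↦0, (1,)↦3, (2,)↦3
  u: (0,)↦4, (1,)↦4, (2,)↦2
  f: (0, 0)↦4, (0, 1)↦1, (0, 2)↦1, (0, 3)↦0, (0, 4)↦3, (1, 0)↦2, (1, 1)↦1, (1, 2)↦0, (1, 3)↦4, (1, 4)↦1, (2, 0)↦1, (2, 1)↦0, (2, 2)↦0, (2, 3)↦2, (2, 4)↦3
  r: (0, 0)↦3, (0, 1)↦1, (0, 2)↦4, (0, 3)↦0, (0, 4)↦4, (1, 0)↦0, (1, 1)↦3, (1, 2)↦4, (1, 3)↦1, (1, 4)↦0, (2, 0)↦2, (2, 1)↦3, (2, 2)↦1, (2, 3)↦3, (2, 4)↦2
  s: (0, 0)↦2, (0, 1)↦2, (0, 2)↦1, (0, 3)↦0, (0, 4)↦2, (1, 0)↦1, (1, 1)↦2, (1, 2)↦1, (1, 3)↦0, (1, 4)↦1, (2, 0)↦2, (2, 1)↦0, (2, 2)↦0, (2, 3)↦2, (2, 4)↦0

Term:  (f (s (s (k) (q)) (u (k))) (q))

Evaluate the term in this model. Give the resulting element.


  k = 2
  q = 1
  (s (k) (q)) = s(2, 1) = 0
  k = 2
  (u (k)) = u(2,) = 2
  (s (s (k) (q)) (u (k))) = s(0, 2) = 1
  q = 1
  (f (s (s (k) (q)) (u (k))) (q)) = f(1, 1) = 1

value = 1


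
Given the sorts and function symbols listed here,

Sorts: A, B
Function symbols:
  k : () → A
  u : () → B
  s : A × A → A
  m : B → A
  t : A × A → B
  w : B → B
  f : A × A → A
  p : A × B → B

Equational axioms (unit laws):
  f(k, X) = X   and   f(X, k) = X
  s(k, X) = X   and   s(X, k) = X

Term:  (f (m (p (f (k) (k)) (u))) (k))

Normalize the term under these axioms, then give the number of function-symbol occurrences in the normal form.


1. (f (m (p (f (k) (k)) (u))) (k))  →  (m (p (f (k) (k)) (u)))
2. (m (p (f (k) (k)) (u)))  →  (m (p (k) (u)))
normal form: (m (p (k) (u)))

size = 4


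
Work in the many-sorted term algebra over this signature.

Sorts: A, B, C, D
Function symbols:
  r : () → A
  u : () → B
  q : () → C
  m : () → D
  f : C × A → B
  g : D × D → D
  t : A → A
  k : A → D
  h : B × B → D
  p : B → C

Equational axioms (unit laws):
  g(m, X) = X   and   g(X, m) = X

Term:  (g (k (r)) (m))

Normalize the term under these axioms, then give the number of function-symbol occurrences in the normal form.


1. (g (k (r)) (m))  →  (k (r))
normal form: (k (r))

size = 2


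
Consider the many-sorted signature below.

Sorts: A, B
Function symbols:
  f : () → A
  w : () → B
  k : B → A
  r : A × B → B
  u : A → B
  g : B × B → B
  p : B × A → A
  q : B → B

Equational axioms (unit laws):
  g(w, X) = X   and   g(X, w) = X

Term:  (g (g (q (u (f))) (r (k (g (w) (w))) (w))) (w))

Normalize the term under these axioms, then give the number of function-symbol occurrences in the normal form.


size = 8

1. (g (g (q (u (f))) (r (k (g (w) (w))) (w))) (w))  →  (g (q (u (f))) (r (k (g (w) (w))) (w)))
2. (g (q (u (f))) (r (k (g (w) (w))) (w)))  →  (g (q (u (f))) (r (k (w)) (w)))
normal form: (g (q (u (f))) (r (k (w)) (w)))


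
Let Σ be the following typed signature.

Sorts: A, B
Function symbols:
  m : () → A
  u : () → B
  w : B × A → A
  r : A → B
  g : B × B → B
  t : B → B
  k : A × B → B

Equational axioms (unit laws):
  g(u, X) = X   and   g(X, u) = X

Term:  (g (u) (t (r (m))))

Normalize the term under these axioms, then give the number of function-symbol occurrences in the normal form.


1. (g (u) (t (r (m))))  →  (t (r (m)))
normal form: (t (r (m)))

size = 3


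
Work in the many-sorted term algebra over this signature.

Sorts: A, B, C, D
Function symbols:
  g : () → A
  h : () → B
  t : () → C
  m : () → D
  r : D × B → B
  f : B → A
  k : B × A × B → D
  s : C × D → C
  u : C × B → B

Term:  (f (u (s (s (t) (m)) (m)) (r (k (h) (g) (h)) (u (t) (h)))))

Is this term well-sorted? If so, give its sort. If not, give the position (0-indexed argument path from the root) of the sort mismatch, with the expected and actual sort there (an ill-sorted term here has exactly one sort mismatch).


        (t) : C
        (m) : D
      (s (t) (m)) : C
      (m) : D
    (s (s (t) (m)) (m)) : C
        (h) : B
        (g) : A
        (h) : B
      (k (h) (g) (h)) : D
        (t) : C
        (h) : B
      (u (t) (h)) : B
    (r (k (h) (g) (h)) (u (t) (h))) : B
  (u (s (s (t) (m)) (m)) (r (k (h) (g) (h)) (u (t) (h)))) : B
(f (u (s (s (t) (m)) (m)) (r (k (h) (g) (h)) (u (t) (h))))) : A

well-sorted; sort = A


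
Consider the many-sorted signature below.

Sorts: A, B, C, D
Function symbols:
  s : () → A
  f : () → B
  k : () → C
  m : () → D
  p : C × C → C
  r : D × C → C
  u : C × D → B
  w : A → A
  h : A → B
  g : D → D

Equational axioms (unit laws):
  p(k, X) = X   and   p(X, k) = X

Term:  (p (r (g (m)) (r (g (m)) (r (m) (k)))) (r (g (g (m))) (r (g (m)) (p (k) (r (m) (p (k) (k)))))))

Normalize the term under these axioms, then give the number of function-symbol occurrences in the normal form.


size = 20

1. (p (r (g (m)) (r (g (m)) (r (m) (k)))) (r (g (g (m))) (r (g (m)) (p (k) (r (m) (p (k) (k)))))))  →  (p (r (g (m)) (r (g (m)) (r (m) (k)))) (r (g (g (m))) (r (g (m)) (r (m) (p (k) (k))))))
2. (p (r (g (m)) (r (g (m)) (r (m) (k)))) (r (g (g (m))) (r (g (m)) (r (m) (p (k) (k))))))  →  (p (r (g (m)) (r (g (m)) (r (m) (k)))) (r (g (g (m))) (r (g (m)) (r (m) (k)))))
normal form: (p (r (g (m)) (r (g (m)) (r (m) (k)))) (r (g (g (m))) (r (g (m)) (r (m) (k)))))


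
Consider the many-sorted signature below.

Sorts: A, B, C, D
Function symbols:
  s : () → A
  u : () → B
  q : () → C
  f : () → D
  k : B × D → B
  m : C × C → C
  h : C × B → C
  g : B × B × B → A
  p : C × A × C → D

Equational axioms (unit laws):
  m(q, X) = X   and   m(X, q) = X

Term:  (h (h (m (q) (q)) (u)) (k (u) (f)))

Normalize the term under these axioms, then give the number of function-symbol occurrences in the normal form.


size = 7

1. (h (h (m (q) (q)) (u)) (k (u) (f)))  →  (h (h (q) (u)) (k (u) (f)))
normal form: (h (h (q) (u)) (k (u) (f)))


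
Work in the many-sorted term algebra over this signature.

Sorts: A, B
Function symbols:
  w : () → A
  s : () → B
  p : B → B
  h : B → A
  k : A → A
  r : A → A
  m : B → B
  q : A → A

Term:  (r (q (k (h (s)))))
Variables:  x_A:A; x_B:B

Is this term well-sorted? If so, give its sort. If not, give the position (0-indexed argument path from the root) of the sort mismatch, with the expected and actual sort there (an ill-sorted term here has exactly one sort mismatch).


well-sorted; sort = A

        (s) : B
      (h (s)) : A
    (k (h (s))) : A
  (q (k (h (s)))) : A
(r (q (k (h (s))))) : A


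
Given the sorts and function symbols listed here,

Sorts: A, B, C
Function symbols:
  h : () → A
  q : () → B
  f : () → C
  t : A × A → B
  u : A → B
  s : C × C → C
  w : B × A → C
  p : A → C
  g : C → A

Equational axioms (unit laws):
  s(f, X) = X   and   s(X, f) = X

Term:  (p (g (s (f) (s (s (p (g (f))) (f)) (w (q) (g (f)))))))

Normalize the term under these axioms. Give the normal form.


1. (p (g (s (f) (s (s (p (g (f))) (f)) (w (q) (g (f)))))))  →  (p (g (s (s (p (g (f))) (f)) (w (q) (g (f))))))
2. (p (g (s (s (p (g (f))) (f)) (w (q) (g (f))))))  →  (p (g (s (p (g (f))) (w (q) (g (f))))))

normal form = (p (g (s (p (g (f))) (w (q) (g (f))))))


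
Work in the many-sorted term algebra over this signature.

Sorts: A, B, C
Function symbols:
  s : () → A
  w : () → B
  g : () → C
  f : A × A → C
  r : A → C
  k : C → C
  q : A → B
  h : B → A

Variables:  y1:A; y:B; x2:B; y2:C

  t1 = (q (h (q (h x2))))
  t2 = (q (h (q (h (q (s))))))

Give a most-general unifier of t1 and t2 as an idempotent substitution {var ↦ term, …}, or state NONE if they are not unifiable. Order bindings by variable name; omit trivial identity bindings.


{x2 ↦ (q (s))}


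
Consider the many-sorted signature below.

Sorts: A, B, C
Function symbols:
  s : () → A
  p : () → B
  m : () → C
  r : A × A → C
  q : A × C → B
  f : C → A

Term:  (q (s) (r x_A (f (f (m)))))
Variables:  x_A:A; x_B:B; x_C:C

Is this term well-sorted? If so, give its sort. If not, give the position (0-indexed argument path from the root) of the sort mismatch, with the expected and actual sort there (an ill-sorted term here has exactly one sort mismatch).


ill-sorted at position [1, 1, 0]: expected C, got A

  (s) : A
    x_A : A
        (m) : C
      (f (m)) : A
    (f (f (m))) : ✗ arg 0 at [1, 1, 0] has sort A, expected C


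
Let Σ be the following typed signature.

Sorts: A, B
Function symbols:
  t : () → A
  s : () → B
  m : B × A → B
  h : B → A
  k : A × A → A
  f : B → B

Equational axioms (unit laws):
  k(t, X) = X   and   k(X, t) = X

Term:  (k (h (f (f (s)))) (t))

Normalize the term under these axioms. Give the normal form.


1. (k (h (f (f (s)))) (t))  →  (h (f (f (s))))

normal form = (h (f (f (s))))


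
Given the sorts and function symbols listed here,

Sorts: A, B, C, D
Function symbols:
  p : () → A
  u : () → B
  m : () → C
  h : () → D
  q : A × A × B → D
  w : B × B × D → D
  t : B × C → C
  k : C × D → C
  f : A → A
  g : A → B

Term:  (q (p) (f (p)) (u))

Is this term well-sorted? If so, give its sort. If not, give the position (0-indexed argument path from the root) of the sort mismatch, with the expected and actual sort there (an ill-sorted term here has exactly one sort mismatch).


well-sorted; sort = D

  (p) : A
    (p) : A
  (f (p)) : A
  (u) : B
(q (p) (f (p)) (u)) : D


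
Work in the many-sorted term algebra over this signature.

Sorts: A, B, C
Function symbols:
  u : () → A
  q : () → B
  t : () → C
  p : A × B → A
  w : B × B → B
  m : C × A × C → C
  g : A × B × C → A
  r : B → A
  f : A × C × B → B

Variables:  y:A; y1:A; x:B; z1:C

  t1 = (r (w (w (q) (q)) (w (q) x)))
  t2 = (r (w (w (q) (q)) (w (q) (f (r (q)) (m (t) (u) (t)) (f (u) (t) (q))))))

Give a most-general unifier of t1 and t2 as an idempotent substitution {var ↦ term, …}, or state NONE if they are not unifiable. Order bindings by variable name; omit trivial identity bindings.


{x ↦ (f (r (q)) (m (t) (u) (t)) (f (u) (t) (q)))}


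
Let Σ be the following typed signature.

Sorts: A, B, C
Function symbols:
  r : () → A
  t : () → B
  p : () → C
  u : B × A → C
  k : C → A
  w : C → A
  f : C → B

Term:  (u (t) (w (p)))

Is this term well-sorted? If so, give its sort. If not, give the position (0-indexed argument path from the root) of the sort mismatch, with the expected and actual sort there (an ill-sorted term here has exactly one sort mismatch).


well-sorted; sort = C

  (t) : B
    (p) : C
  (w (p)) : A
(u (t) (w (p))) : C


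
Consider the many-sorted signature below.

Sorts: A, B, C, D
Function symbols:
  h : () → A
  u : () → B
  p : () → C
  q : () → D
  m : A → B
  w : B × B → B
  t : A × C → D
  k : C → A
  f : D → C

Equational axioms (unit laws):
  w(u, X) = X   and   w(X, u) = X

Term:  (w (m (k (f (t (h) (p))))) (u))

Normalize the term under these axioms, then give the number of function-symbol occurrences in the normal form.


1. (w (m (k (f (t (h) (p))))) (u))  →  (m (k (f (t (h) (p)))))
normal form: (m (k (f (t (h) (p)))))

size = 6


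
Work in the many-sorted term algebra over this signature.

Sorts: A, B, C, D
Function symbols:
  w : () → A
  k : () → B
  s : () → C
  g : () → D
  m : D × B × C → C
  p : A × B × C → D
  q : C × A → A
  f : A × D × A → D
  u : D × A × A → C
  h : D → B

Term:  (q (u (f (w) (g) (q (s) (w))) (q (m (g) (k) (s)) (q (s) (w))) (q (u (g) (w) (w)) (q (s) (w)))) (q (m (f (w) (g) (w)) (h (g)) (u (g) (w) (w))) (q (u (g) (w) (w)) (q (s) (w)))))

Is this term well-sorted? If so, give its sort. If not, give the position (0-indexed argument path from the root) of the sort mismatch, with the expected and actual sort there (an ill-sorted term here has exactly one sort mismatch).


well-sorted; sort = A

      (w) : A
      (g) : D
        (s) : C
        (w) : A
      (q (s) (w)) : A
    (f (w) (g) (q (s) (w))) : D
        (g) : D
        (k) : B
        (s) : C
      (m (g) (k) (s)) : C
        (s) : C
        (w) : A
      (q (s) (w)) : A
    (q (m (g) (k) (s)) (q (s) (w))) : A
        (g) : D
        (w) : A
        (w) : A
      (u (g) (w) (w)) : C
        (s) : C
        (w) : A
      (q (s) (w)) : A
    (q (u (g) (w) (w)) (q (s) (w))) : A
  (u (f (w) (g) (q (s) (w))) (q (m (g) (k) (s)) (q (s) (w))) (q (u (g) (w) (w)) (q (s) (w)))) : C
        (w) : A
        (g) : D
        (w) : A
      (f (w) (g) (w)) : D
        (g) : D
      (h (g)) : B
        (g) : D
        (w) : A
        (w) : A
      (u (g) (w) (w)) : C
    (m (f (w) (g) (w)) (h (g)) (u (g) (w) (w))) : C
        (g) : D
        (w) : A
        (w) : A
      (u (g) (w) (w)) : C
        (s) : C
        (w) : A
      (q (s) (w)) : A
    (q (u (g) (w) (w)) (q (s) (w))) : A
  (q (m (f (w) (g) (w)) (h (g)) (u (g) (w) (w))) (q (u (g) (w) (w)) (q (s) (w)))) : A
(q (u (f (w) (g) (q (s) (w))) (q (m (g) (k) (s)) (q (s) (w))) (q (u (g) (w) (w)) (q (s) (w)))) (q (m (f (w) (g) (w)) (h (g)) (u (g) (w) (w))) (q (u (g) (w) (w)) (q (s) (w))))) : A


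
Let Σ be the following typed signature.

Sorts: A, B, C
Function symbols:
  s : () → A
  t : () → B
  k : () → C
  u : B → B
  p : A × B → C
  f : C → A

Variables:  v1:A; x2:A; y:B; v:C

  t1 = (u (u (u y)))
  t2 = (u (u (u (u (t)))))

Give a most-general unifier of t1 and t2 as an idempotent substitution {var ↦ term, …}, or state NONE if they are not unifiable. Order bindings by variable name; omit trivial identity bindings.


{y ↦ (u (t))}


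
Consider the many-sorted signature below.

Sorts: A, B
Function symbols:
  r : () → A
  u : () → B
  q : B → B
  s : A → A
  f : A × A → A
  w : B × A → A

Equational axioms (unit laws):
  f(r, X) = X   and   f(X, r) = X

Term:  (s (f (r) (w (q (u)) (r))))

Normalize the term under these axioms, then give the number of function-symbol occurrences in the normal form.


size = 5

1. (s (f (r) (w (q (u)) (r))))  →  (s (w (q (u)) (r)))
normal form: (s (w (q (u)) (r)))


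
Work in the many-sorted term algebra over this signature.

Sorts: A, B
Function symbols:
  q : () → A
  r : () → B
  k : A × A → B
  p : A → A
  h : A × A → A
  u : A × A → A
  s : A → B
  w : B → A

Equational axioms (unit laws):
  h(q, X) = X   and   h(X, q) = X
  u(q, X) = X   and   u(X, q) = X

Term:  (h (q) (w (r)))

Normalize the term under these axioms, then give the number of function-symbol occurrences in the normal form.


1. (h (q) (w (r)))  →  (w (r))
normal form: (w (r))

size = 2


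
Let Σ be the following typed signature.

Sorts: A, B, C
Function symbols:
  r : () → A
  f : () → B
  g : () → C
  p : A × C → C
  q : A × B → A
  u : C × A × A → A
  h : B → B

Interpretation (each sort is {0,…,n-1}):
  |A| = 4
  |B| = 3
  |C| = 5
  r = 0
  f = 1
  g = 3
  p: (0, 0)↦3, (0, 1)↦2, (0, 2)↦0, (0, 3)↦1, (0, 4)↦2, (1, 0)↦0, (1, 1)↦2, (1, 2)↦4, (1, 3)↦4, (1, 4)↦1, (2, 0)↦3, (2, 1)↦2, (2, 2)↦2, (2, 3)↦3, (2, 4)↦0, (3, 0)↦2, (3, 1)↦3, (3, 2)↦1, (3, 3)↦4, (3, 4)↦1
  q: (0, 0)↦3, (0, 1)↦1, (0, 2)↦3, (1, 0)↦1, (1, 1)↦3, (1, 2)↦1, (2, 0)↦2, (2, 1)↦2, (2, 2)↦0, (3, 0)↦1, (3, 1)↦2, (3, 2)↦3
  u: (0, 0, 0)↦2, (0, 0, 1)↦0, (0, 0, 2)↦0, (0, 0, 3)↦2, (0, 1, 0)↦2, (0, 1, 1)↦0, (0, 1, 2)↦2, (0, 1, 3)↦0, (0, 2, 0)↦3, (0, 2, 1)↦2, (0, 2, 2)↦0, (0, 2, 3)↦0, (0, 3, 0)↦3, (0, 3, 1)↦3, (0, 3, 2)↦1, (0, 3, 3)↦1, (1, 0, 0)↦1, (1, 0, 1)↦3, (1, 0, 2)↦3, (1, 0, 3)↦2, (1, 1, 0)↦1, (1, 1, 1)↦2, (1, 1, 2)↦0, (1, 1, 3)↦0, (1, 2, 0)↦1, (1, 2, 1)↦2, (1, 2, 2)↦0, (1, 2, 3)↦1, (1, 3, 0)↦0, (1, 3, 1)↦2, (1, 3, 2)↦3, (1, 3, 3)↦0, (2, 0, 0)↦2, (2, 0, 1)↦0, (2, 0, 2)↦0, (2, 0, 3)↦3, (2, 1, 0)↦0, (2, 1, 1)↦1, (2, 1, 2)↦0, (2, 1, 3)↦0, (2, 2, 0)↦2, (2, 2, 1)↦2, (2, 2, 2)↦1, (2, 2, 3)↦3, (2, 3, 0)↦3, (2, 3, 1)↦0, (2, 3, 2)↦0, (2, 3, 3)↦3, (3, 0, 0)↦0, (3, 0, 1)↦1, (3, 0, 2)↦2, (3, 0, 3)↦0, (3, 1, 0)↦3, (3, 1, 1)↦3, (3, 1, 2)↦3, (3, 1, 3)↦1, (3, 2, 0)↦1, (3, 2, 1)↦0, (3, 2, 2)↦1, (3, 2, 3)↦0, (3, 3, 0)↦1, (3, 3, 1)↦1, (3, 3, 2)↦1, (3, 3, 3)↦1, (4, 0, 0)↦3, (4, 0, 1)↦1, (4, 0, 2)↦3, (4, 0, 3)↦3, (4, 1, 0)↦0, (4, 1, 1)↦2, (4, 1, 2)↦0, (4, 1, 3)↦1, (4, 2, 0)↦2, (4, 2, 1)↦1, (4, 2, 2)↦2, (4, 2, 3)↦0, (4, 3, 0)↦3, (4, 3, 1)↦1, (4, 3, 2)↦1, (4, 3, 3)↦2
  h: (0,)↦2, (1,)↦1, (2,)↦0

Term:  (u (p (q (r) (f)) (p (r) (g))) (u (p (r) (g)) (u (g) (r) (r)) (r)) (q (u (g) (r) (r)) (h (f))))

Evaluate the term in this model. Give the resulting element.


value = 1

  r = 0
  f = 1
  (q (r) (f)) = q(0, 1) = 1
  r = 0
  g = 3
  (p (r) (g)) = p(0, 3) = 1
  (p (q (r) (f)) (p (r) (g))) = p(1, 1) = 2
  r = 0
  g = 3
  (p (r) (g)) = p(0, 3) = 1
  g = 3
  r = 0
  r = 0
  (u (g) (r) (r)) = u(3, 0, 0) = 0
  r = 0
  (u (p (r) (g)) (u (g) (r) (r)) (r)) = u(1, 0, 0) = 1
  g = 3
  r = 0
  r = 0
  (u (g) (r) (r)) = u(3, 0, 0) = 0
  f = 1
  (h (f)) = h(1,) = 1
  (q (u (g) (r) (r)) (h (f))) = q(0, 1) = 1
  (u (p (q (r) (f)) (p (r) (g))) (u (p (r) (g)) (u (g) (r) (r)) (r)) (q (u (g) (r) (r)) (h (f)))) = u(2, 1, 1) = 1


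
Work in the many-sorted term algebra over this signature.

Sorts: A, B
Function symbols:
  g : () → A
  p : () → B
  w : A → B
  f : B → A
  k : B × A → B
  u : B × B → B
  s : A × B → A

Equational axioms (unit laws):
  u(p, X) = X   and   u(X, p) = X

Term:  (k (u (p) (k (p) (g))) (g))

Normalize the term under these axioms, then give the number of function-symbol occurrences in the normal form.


size = 5

1. (k (u (p) (k (p) (g))) (g))  →  (k (k (p) (g)) (g))
normal form: (k (k (p) (g)) (g))


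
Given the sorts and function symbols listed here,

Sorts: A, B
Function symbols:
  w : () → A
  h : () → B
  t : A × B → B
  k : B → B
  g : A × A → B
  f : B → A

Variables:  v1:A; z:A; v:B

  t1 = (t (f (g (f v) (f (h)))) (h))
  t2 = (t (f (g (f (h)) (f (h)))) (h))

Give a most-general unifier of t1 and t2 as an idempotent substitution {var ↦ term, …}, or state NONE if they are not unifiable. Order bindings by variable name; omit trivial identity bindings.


{v ↦ (h)}


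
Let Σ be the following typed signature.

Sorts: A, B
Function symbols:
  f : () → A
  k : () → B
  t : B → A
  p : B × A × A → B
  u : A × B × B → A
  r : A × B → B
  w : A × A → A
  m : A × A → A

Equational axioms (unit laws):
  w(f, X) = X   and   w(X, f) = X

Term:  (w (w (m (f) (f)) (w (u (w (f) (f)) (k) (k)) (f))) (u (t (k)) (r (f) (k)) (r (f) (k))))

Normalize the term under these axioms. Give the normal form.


normal form = (w (w (m (f) (f)) (u (f) (k) (k))) (u (t (k)) (r (f) (k)) (r (f) (k))))

1. (w (w (m (f) (f)) (w (u (w (f) (f)) (k) (k)) (f))) (u (t (k)) (r (f) (k)) (r (f) (k))))  →  (w (w (m (f) (f)) (u (w (f) (f)) (k) (k))) (u (t (k)) (r (f) (k)) (r (f) (k))))
2. (w (w (m (f) (f)) (u (w (f) (f)) (k) (k))) (u (t (k)) (r (f) (k)) (r (f) (k))))  →  (w (w (m (f) (f)) (u (f) (k) (k))) (u (t (k)) (r (f) (k)) (r (f) (k))))


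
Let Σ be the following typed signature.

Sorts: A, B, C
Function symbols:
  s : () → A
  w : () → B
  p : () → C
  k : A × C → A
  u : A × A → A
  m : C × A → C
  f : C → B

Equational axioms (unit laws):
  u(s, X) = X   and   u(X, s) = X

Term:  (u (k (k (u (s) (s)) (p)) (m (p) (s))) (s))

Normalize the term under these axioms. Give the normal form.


1. (u (k (k (u (s) (s)) (p)) (m (p) (s))) (s))  →  (k (k (u (s) (s)) (p)) (m (p) (s)))
2. (k (k (u (s) (s)) (p)) (m (p) (s)))  →  (k (k (s) (p)) (m (p) (s)))

normal form = (k (k (s) (p)) (m (p) (s)))


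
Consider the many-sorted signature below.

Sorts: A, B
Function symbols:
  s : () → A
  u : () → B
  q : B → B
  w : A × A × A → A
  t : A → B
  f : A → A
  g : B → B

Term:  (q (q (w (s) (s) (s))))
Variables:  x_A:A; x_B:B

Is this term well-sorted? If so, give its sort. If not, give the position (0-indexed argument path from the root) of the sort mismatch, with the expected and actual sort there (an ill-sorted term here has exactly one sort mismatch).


ill-sorted at position [0, 0]: expected B, got A

      (s) : A
      (s) : A
      (s) : A
    (w (s) (s) (s)) : A
  (q (w (s) (s) (s))) : ✗ arg 0 at [0, 0] has sort A, expected B


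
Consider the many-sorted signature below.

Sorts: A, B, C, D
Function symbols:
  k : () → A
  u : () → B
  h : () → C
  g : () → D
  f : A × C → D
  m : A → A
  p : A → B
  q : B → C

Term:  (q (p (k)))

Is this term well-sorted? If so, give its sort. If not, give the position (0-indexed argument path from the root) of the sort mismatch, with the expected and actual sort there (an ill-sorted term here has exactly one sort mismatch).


    (k) : A
  (p (k)) : B
(q (p (k))) : C

well-sorted; sort = C


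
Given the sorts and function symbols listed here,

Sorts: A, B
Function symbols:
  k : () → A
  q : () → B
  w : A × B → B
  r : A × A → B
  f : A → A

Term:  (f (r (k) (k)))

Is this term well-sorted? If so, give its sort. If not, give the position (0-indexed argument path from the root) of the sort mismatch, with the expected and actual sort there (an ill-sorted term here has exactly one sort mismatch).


    (k) : A
    (k) : A
  (r (k) (k)) : B
(f (r (k) (k))) : ✗ arg 0 at [0] has sort B, expected A

ill-sorted at position [0]: expected A, got B


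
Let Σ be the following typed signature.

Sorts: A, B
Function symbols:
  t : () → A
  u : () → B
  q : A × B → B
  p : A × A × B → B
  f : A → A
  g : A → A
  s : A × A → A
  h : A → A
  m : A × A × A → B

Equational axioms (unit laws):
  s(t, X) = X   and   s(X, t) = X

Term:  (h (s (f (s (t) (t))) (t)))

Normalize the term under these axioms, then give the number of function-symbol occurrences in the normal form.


size = 3

1. (h (s (f (s (t) (t))) (t)))  →  (h (f (s (t) (t))))
2. (h (f (s (t) (t))))  →  (h (f (t)))
normal form: (h (f (t)))


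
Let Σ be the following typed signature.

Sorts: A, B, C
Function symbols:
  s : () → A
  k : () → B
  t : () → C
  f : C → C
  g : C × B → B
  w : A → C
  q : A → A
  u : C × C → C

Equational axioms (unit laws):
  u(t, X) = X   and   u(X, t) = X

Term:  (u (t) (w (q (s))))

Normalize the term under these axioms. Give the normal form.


normal form = (w (q (s)))

1. (u (t) (w (q (s))))  →  (w (q (s)))


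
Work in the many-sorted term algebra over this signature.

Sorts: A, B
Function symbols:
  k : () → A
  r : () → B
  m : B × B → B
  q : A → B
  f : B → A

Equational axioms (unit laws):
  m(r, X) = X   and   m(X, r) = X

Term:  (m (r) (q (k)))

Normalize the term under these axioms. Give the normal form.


normal form = (q (k))

1. (m (r) (q (k)))  →  (q (k))


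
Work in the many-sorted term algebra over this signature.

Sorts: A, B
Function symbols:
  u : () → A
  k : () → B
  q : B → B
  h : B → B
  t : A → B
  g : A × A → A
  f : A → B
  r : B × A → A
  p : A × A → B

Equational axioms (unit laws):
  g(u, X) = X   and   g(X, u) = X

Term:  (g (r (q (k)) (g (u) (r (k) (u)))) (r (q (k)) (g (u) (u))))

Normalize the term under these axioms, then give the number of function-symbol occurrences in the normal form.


size = 11

1. (g (r (q (k)) (g (u) (r (k) (u)))) (r (q (k)) (g (u) (u))))  →  (g (r (q (k)) (r (k) (u))) (r (q (k)) (g (u) (u))))
2. (g (r (q (k)) (r (k) (u))) (r (q (k)) (g (u) (u))))  →  (g (r (q (k)) (r (k) (u))) (r (q (k)) (u)))
normal form: (g (r (q (k)) (r (k) (u))) (r (q (k)) (u)))


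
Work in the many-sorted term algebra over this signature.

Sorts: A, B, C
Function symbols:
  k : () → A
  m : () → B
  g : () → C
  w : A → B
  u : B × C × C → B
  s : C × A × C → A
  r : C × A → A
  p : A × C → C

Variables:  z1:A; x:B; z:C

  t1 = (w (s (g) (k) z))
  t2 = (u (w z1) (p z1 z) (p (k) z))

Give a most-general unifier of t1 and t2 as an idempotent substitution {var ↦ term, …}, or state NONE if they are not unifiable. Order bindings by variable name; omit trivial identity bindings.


head clash or occurs-check failure — not unifiable

NONE (not unifiable)


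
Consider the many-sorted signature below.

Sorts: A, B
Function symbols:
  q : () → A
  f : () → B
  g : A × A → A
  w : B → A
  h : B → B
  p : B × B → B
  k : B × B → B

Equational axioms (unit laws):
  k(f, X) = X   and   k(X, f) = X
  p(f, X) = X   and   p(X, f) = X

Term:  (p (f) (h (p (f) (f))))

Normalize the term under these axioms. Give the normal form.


1. (p (f) (h (p (f) (f))))  →  (h (p (f) (f)))
2. (h (p (f) (f)))  →  (h (f))

normal form = (h (f))


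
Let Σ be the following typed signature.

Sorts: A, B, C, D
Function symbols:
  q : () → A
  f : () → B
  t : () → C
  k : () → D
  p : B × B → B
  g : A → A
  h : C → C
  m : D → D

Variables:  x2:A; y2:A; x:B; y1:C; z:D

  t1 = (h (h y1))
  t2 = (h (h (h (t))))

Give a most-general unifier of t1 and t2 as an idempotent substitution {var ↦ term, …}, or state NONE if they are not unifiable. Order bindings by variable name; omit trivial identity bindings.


{y1 ↦ (h (t))}


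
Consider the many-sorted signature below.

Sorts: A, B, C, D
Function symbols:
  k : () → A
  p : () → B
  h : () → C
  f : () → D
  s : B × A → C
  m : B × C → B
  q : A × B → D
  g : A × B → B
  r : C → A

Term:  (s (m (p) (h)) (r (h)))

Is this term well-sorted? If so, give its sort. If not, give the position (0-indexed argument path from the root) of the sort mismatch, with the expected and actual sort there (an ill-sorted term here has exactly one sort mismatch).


    (p) : B
    (h) : C
  (m (p) (h)) : B
    (h) : C
  (r (h)) : A
(s (m (p) (h)) (r (h))) : C

well-sorted; sort = C


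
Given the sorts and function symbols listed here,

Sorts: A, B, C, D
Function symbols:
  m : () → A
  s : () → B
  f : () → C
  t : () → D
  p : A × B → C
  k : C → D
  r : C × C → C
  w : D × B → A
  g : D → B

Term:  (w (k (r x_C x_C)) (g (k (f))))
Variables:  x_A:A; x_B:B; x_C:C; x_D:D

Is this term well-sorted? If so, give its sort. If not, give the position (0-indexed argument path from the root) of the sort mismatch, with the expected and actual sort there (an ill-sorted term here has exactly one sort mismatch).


      x_C : C
      x_C : C
    (r x_C x_C) : C
  (k (r x_C x_C)) : D
      (f) : C
    (k (f)) : D
  (g (k (f))) : B
(w (k (r x_C x_C)) (g (k (f)))) : A

well-sorted; sort = A


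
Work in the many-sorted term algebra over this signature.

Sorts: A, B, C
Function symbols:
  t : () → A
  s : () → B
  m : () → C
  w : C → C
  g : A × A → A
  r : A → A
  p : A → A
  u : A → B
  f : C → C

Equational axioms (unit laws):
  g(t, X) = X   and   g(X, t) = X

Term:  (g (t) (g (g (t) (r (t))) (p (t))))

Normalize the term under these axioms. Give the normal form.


1. (g (t) (g (g (t) (r (t))) (p (t))))  →  (g (g (t) (r (t))) (p (t)))
2. (g (g (t) (r (t))) (p (t)))  →  (g (r (t)) (p (t)))

normal form = (g (r (t)) (p (t)))


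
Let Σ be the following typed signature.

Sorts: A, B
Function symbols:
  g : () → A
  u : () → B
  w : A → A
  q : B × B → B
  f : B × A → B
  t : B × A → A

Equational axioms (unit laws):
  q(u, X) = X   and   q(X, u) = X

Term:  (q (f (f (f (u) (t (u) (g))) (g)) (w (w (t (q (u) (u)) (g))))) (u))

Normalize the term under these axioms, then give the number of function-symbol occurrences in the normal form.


1. (q (f (f (f (u) (t (u) (g))) (g)) (w (w (t (q (u) (u)) (g))))) (u))  →  (f (f (f (u) (t (u) (g))) (g)) (w (w (t (q (u) (u)) (g)))))
2. (f (f (f (u) (t (u) (g))) (g)) (w (w (t (q (u) (u)) (g)))))  →  (f (f (f (u) (t (u) (g))) (g)) (w (w (t (u) (g)))))
normal form: (f (f (f (u) (t (u) (g))) (g)) (w (w (t (u) (g)))))

size = 13


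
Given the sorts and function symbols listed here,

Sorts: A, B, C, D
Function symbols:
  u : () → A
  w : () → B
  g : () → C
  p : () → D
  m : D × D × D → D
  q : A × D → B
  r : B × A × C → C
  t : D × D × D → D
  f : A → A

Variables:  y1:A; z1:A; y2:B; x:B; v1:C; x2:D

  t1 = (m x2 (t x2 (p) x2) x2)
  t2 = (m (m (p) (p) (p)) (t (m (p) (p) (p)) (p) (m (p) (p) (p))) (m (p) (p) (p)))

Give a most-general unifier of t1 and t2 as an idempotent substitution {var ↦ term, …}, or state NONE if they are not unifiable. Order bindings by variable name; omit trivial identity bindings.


{x2 ↦ (m (p) (p) (p))}


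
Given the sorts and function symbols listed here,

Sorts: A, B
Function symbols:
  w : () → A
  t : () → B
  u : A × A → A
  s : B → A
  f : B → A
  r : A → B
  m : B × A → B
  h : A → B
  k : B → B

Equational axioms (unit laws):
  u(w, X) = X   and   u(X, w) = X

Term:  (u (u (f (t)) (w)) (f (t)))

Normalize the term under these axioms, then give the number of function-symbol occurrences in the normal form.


1. (u (u (f (t)) (w)) (f (t)))  →  (u (f (t)) (f (t)))
normal form: (u (f (t)) (f (t)))

size = 5


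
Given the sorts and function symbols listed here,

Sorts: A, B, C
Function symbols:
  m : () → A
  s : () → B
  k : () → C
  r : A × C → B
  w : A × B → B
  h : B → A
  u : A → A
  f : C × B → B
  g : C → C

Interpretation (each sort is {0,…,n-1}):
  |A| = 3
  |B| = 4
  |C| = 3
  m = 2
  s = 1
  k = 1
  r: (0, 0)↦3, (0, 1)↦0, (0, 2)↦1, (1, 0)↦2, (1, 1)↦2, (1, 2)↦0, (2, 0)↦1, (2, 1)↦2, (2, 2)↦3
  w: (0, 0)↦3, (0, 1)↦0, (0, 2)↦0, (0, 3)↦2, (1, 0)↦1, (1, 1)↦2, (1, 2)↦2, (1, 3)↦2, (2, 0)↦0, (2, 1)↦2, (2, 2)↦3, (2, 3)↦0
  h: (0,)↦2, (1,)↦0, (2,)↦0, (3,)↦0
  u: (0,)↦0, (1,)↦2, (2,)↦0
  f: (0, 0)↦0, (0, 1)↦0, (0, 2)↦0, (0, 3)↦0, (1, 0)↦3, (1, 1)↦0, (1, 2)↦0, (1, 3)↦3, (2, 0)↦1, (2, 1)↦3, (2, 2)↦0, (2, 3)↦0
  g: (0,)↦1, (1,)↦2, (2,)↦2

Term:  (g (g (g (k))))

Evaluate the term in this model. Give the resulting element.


value = 2

  k = 1
  (g (k)) = g(1,) = 2
  (g (g (k))) = g(2,) = 2
  (g (g (g (k)))) = g(2,) = 2


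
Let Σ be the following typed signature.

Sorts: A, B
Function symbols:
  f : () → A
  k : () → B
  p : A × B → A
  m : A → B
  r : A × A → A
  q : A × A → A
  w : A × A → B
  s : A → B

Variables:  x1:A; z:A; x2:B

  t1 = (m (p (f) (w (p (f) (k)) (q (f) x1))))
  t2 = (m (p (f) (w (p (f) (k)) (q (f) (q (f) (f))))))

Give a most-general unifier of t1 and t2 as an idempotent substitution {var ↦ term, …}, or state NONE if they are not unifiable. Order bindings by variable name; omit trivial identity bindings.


{x1 ↦ (q (f) (f))}


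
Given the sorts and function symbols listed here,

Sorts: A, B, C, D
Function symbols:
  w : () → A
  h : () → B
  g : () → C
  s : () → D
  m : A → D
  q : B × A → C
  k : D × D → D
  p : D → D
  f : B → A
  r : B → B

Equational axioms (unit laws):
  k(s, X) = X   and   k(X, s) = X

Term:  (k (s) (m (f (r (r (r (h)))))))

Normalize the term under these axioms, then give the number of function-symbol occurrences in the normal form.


1. (k (s) (m (f (r (r (r (h)))))))  →  (m (f (r (r (r (h))))))
normal form: (m (f (r (r (r (h))))))

size = 6


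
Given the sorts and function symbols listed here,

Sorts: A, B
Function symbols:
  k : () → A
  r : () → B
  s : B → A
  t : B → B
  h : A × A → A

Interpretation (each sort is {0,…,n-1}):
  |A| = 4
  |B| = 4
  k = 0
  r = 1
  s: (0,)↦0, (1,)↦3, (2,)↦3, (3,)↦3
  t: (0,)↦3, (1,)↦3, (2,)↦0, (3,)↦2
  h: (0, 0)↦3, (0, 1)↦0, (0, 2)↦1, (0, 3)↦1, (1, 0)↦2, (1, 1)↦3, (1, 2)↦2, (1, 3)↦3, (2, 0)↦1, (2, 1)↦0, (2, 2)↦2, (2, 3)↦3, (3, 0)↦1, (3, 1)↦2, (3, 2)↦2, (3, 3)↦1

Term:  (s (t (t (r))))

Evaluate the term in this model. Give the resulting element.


value = 3

  r = 1
  (t (r)) = t(1,) = 3
  (t (t (r))) = t(3,) = 2
  (s (t (t (r)))) = s(2,) = 3


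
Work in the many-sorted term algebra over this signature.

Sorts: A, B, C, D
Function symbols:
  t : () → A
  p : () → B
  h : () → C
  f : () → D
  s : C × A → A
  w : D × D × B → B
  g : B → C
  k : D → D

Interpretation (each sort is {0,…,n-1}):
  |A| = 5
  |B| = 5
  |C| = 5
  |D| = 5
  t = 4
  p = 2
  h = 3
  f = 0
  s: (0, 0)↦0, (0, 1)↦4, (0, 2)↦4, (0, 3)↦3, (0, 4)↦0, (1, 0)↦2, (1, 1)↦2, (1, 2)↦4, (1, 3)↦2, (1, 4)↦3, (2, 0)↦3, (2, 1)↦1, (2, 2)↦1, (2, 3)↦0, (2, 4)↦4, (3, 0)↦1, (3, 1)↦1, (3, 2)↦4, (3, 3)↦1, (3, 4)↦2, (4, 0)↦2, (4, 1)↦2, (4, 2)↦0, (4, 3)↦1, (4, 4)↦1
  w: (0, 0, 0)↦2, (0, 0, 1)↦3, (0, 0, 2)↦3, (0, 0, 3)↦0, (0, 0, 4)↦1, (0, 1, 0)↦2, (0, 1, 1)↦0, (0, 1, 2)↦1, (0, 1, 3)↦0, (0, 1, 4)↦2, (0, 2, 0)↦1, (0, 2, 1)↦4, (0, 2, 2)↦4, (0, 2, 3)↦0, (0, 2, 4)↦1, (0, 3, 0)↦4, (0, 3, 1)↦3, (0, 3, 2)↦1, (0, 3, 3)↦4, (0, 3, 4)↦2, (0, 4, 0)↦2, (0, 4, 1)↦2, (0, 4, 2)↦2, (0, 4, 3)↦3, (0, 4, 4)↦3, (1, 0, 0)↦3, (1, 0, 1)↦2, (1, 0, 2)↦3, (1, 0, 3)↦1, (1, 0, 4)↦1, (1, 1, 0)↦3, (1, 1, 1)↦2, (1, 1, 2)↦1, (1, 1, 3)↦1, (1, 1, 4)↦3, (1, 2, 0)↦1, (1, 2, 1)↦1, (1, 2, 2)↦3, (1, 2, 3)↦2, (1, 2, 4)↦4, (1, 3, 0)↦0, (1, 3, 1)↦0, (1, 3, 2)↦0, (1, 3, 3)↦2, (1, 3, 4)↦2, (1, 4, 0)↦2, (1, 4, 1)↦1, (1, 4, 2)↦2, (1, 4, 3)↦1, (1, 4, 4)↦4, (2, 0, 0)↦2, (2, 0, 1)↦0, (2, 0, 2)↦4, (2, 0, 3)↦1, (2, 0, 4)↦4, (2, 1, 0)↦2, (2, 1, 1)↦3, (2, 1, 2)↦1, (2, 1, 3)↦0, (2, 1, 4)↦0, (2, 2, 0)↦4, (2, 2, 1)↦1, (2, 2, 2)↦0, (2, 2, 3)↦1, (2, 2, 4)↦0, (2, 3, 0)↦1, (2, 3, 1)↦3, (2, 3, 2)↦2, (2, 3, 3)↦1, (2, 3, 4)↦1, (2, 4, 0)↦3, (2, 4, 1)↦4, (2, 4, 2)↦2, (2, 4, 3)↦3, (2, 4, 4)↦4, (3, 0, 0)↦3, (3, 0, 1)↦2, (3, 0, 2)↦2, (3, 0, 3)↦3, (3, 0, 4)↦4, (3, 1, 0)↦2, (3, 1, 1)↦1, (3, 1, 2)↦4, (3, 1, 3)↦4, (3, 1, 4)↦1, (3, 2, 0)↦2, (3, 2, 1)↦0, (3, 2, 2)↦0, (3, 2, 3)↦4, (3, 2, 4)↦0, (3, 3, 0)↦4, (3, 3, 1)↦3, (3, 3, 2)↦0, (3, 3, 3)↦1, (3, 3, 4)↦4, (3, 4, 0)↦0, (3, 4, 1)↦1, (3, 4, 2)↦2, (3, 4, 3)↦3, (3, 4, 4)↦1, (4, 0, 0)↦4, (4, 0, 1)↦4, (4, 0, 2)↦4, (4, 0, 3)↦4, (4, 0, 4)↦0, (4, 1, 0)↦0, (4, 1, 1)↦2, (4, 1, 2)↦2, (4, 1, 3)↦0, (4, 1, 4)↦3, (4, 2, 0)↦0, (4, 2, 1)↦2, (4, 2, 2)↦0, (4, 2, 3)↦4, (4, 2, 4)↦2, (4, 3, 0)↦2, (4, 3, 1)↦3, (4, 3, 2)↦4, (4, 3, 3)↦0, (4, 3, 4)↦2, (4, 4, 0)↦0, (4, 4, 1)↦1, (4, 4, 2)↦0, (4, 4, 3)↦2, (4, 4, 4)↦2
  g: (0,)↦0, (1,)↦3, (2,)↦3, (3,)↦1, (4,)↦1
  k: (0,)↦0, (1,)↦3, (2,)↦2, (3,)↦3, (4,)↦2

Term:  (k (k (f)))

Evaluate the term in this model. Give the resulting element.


value = 0

  f = 0
  (k (f)) = k(0,) = 0
  (k (k (f))) = k(0,) = 0


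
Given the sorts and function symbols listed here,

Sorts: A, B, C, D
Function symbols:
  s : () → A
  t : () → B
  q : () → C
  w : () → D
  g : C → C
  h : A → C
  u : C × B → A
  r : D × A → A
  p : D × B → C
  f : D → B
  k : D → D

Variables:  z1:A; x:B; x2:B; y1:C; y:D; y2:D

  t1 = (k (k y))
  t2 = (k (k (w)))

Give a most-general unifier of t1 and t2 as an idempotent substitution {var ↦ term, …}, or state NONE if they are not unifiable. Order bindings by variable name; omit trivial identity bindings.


{y ↦ (w)}


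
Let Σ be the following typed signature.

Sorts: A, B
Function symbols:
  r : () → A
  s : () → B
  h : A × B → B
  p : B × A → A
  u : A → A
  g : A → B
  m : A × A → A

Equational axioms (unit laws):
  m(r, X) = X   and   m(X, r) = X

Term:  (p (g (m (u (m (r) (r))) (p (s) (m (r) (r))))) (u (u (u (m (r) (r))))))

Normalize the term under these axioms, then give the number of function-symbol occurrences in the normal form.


1. (p (g (m (u (m (r) (r))) (p (s) (m (r) (r))))) (u (u (u (m (r) (r))))))  →  (p (g (m (u (r)) (p (s) (m (r) (r))))) (u (u (u (m (r) (r))))))
2. (p (g (m (u (r)) (p (s) (m (r) (r))))) (u (u (u (m (r) (r))))))  →  (p (g (m (u (r)) (p (s) (r)))) (u (u (u (m (r) (r))))))
3. (p (g (m (u (r)) (p (s) (r)))) (u (u (u (m (r) (r))))))  →  (p (g (m (u (r)) (p (s) (r)))) (u (u (u (r)))))
normal form: (p (g (m (u (r)) (p (s) (r)))) (u (u (u (r)))))

size = 12


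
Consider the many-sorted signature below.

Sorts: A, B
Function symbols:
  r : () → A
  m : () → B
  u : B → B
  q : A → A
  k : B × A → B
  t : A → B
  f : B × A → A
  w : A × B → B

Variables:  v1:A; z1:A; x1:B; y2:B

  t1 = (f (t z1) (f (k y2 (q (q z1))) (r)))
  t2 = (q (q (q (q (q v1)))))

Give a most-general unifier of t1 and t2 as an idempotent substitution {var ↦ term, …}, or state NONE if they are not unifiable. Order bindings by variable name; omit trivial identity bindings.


head clash or occurs-check failure — not unifiable

NONE (not unifiable)


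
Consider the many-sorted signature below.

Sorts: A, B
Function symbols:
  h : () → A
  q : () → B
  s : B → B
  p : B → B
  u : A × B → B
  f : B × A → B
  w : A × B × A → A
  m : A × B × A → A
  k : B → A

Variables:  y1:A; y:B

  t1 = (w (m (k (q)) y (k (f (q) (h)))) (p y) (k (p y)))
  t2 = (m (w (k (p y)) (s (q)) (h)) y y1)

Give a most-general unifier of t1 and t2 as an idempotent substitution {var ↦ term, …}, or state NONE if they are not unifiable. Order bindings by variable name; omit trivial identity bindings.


head clash or occurs-check failure — not unifiable

NONE (not unifiable)


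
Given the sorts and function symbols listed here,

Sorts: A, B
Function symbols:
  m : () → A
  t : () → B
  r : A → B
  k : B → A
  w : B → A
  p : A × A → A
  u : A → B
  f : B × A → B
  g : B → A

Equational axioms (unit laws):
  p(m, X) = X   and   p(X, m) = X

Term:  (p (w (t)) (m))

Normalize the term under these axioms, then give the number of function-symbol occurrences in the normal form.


1. (p (w (t)) (m))  →  (w (t))
normal form: (w (t))

size = 2


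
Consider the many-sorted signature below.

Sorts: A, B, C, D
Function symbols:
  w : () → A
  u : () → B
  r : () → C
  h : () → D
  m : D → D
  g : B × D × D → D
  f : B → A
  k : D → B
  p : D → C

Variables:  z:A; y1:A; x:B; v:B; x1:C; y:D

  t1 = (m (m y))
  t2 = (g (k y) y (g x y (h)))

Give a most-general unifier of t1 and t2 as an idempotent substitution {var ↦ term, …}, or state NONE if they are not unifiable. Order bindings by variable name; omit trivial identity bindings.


head clash or occurs-check failure — not unifiable

NONE (not unifiable)


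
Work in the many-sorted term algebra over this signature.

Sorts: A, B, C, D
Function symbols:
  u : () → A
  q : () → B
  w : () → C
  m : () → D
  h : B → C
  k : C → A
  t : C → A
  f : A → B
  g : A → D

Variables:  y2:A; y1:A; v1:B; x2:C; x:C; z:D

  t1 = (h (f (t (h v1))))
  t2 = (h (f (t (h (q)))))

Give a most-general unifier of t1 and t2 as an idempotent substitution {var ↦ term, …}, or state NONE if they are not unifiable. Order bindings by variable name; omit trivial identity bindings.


{v1 ↦ (q)}
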